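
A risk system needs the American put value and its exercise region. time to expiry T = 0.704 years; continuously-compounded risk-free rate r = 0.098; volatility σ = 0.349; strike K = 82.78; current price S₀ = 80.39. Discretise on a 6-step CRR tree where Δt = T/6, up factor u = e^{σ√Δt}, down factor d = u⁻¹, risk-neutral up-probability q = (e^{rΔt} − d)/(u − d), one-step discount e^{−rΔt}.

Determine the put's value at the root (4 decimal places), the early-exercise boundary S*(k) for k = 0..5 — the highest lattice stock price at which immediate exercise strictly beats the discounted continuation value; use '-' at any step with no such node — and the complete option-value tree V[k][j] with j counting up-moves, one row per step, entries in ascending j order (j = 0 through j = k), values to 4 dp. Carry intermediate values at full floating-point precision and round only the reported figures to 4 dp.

price = 8.5065
boundary = - - 63.2944 56.1626 63.2944 71.3319
tree:
8.5065
13.1220 4.4084
19.4856 7.5030 1.6319
26.6174 12.3689 3.1501 0.2579
32.9456 19.4856 6.0335 0.5417 0.0000
38.5608 26.6174 11.4481 1.1379 0.0000 0.0000
43.5433 32.9456 19.4856 2.3900 0.0000 0.0000 0.0000

params: Δt=0.11733 u=1.12699 d=0.88732 q=0.51840 e^(-rΔt)=0.98857
t_6 payoffs: 43.5433 32.9456 19.4856 2.3900 0.0000 0.0000 0.0000
t_5: node(5,0) S=44.2192 payoff=38.5608 vs cont=37.6144 → 38.5608 [stop]  node(5,1) S=56.1626 payoff=26.6174 vs cont=25.6710 → 26.6174 [stop]  node(5,2) S=71.3319 payoff=11.4481 vs cont=10.5017 → 11.4481 [stop]  node(5,3) S=90.5984 payoff=0.0000 vs cont=1.1379 → 1.1379 [wait]  node(5,4) S=115.0686 payoff=0.0000 vs cont=0.0000 → 0.0000 [wait]  node(5,5) S=146.1482 payoff=0.0000 vs cont=0.0000 → 0.0000 [wait]  ⇒ S*(5)=71.3319
t_4: node(4,0) S=49.8344 payoff=32.9456 vs cont=31.9992 → 32.9456 [stop]  node(4,1) S=63.2944 payoff=19.4856 vs cont=18.5392 → 19.4856 [stop]  node(4,2) S=80.3900 payoff=2.3900 vs cont=6.0335 → 6.0335 [wait]  node(4,3) S=102.1030 payoff=0.0000 vs cont=0.5417 → 0.5417 [wait]  node(4,4) S=129.6807 payoff=0.0000 vs cont=0.0000 → 0.0000 [wait]  ⇒ S*(4)=63.2944
t_3: node(3,0) S=56.1626 payoff=26.6174 vs cont=25.6710 → 26.6174 [stop]  node(3,1) S=71.3319 payoff=11.4481 vs cont=12.3689 → 12.3689 [wait]  node(3,2) S=90.5984 payoff=0.0000 vs cont=3.1501 → 3.1501 [wait]  node(3,3) S=115.0686 payoff=0.0000 vs cont=0.2579 → 0.2579 [wait]  ⇒ S*(3)=56.1626
t_2: node(2,0) S=63.2944 payoff=19.4856 vs cont=19.0110 → 19.4856 [stop]  node(2,1) S=80.3900 payoff=2.3900 vs cont=7.5030 → 7.5030 [wait]  node(2,2) S=102.1030 payoff=0.0000 vs cont=1.6319 → 1.6319 [wait]  ⇒ S*(2)=63.2944
t_1: node(1,0) S=71.3319 payoff=11.4481 vs cont=13.1220 → 13.1220 [wait]  node(1,1) S=90.5984 payoff=0.0000 vs cont=4.4084 → 4.4084 [wait]  ⇒ S*(1)=-
t_0: node(0,0) S=80.3900 payoff=2.3900 vs cont=8.5065 → 8.5065 [wait]  ⇒ S*(0)=-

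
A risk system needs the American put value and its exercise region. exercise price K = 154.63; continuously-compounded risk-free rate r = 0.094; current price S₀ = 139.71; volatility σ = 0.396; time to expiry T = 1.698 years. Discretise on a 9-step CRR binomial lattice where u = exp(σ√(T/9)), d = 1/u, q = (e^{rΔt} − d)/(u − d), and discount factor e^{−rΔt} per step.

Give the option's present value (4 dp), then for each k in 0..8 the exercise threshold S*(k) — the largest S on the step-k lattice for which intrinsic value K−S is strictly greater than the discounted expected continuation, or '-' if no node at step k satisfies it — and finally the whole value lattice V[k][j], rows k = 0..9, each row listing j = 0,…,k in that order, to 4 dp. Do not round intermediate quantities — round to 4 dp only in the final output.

price = 28.1489
boundary = - - 99.0433 83.3920 99.0433 83.3920 99.0433 117.6322 99.0433
tree:
28.1489
40.1349 17.5701
55.5867 26.6326 9.4410
71.2380 39.1534 15.4842 3.9402
84.4161 55.5867 24.6693 7.1635 0.9676
95.5117 71.2380 37.8978 12.7689 2.0053 0.0000
104.8539 84.4161 55.5867 22.1577 4.1561 0.0000 0.0000
112.7198 95.5117 71.2380 36.9978 8.6135 0.0000 0.0000 0.0000
119.3427 104.8539 84.4161 55.5867 17.8516 0.0000 0.0000 0.0000 0.0000
124.9190 112.7198 95.5117 71.2380 36.9978 0.0000 0.0000 0.0000 0.0000 0.0000

params: Δt=0.18867 u=1.18768 d=0.84197 q=0.50886 e^(-rΔt)=0.98242
t_9 payoffs: 124.9190 112.7198 95.5117 71.2380 36.9978 0.0000 0.0000 0.0000 0.0000 0.0000
t_8: node(8,0) S=35.2873 payoff=119.3427 vs cont=116.6246 → 119.3427 [stop]  node(8,1) S=49.7761 payoff=104.8539 vs cont=102.1358 → 104.8539 [stop]  node(8,2) S=70.2139 payoff=84.4161 vs cont=81.6980 → 84.4161 [stop]  node(8,3) S=99.0433 payoff=55.5867 vs cont=52.8685 → 55.5867 [stop]  node(8,4) S=139.7100 payoff=14.9200 vs cont=17.8516 → 17.8516 [wait]  node(8,5) S=197.0742 payoff=0.0000 vs cont=0.0000 → 0.0000 [wait]  node(8,6) S=277.9918 payoff=0.0000 vs cont=0.0000 → 0.0000 [wait]  node(8,7) S=392.1337 payoff=0.0000 vs cont=0.0000 → 0.0000 [wait]  node(8,8) S=553.1417 payoff=0.0000 vs cont=0.0000 → 0.0000 [wait]  ⇒ S*(8)=99.0433
t_7: node(7,0) S=41.9102 payoff=112.7198 vs cont=110.0017 → 112.7198 [stop]  node(7,1) S=59.1183 payoff=95.5117 vs cont=92.7936 → 95.5117 [stop]  node(7,2) S=83.3920 payoff=71.2380 vs cont=68.5199 → 71.2380 [stop]  node(7,3) S=117.6322 payoff=36.9978 vs cont=35.7452 → 36.9978 [stop]  node(7,4) S=165.9314 payoff=0.0000 vs cont=8.6135 → 8.6135 [wait]  node(7,5) S=234.0620 payoff=0.0000 vs cont=0.0000 → 0.0000 [wait]  node(7,6) S=330.1665 payoff=0.0000 vs cont=0.0000 → 0.0000 [wait]  node(7,7) S=465.7312 payoff=0.0000 vs cont=0.0000 → 0.0000 [wait]  ⇒ S*(7)=117.6322
t_6: node(6,0) S=49.7761 payoff=104.8539 vs cont=102.1358 → 104.8539 [stop]  node(6,1) S=70.2139 payoff=84.4161 vs cont=81.6980 → 84.4161 [stop]  node(6,2) S=99.0433 payoff=55.5867 vs cont=52.8685 → 55.5867 [stop]  node(6,3) S=139.7100 payoff=14.9200 vs cont=22.1577 → 22.1577 [wait]  node(6,4) S=197.0742 payoff=0.0000 vs cont=4.1561 → 4.1561 [wait]  node(6,5) S=277.9918 payoff=0.0000 vs cont=0.0000 → 0.0000 [wait]  node(6,6) S=392.1337 payoff=0.0000 vs cont=0.0000 → 0.0000 [wait]  ⇒ S*(6)=99.0433
t_5: node(5,0) S=59.1183 payoff=95.5117 vs cont=92.7936 → 95.5117 [stop]  node(5,1) S=83.3920 payoff=71.2380 vs cont=68.5199 → 71.2380 [stop]  node(5,2) S=117.6322 payoff=36.9978 vs cont=37.8978 → 37.8978 [wait]  node(5,3) S=165.9314 payoff=0.0000 vs cont=12.7689 → 12.7689 [wait]  node(5,4) S=234.0620 payoff=0.0000 vs cont=2.0053 → 2.0053 [wait]  node(5,5) S=330.1665 payoff=0.0000 vs cont=0.0000 → 0.0000 [wait]  ⇒ S*(5)=83.3920
t_4: node(4,0) S=70.2139 payoff=84.4161 vs cont=81.6980 → 84.4161 [stop]  node(4,1) S=99.0433 payoff=55.5867 vs cont=53.3185 → 55.5867 [stop]  node(4,2) S=139.7100 payoff=14.9200 vs cont=24.6693 → 24.6693 [wait]  node(4,3) S=197.0742 payoff=0.0000 vs cont=7.1635 → 7.1635 [wait]  node(4,4) S=277.9918 payoff=0.0000 vs cont=0.9676 → 0.9676 [wait]  ⇒ S*(4)=99.0433
t_3: node(3,0) S=83.3920 payoff=71.2380 vs cont=68.5199 → 71.2380 [stop]  node(3,1) S=117.6322 payoff=36.9978 vs cont=39.1534 → 39.1534 [wait]  node(3,2) S=165.9314 payoff=0.0000 vs cont=15.4842 → 15.4842 [wait]  node(3,3) S=234.0620 payoff=0.0000 vs cont=3.9402 → 3.9402 [wait]  ⇒ S*(3)=83.3920
t_2: node(2,0) S=99.0433 payoff=55.5867 vs cont=53.9462 → 55.5867 [stop]  node(2,1) S=139.7100 payoff=14.9200 vs cont=26.6326 → 26.6326 [wait]  node(2,2) S=197.0742 payoff=0.0000 vs cont=9.4410 → 9.4410 [wait]  ⇒ S*(2)=99.0433
t_1: node(1,0) S=117.6322 payoff=36.9978 vs cont=40.1349 → 40.1349 [wait]  node(1,1) S=165.9314 payoff=0.0000 vs cont=17.5701 → 17.5701 [wait]  ⇒ S*(1)=-
t_0: node(0,0) S=139.7100 payoff=14.9200 vs cont=28.1489 → 28.1489 [wait]  ⇒ S*(0)=-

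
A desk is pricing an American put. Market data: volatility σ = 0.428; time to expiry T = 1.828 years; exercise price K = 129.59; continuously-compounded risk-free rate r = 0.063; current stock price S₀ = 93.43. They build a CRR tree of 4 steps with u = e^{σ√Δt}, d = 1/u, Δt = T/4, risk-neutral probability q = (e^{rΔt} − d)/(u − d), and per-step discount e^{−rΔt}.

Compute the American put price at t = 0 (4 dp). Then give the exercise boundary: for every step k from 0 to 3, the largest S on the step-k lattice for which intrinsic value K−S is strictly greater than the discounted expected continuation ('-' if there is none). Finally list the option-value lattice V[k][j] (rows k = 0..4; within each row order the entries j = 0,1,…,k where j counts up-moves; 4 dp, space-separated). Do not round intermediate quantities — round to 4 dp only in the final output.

Δt=0.45700  u=1.33554  d=0.74876  q=0.47795  discount=0.97162
step 4 (expiry): payoffs max(K−S,0) = 100.2230 77.2091 36.1600 0.0000 0.0000
step 3: (k=3,j=0): S=39.2207, (K−S)⁺=90.3693, hold=86.6914 ⇒ V=90.3693 exercise | (k=3,j=1): S=69.9567, (K−S)⁺=59.6333, hold=55.9554 ⇒ V=59.6333 exercise | (k=3,j=2): S=124.7795, (K−S)⁺=4.8105, hold=18.3417 ⇒ V=18.3417 continue | (k=3,j=3): S=222.5650, (K−S)⁺=0.0000, hold=0.0000 ⇒ V=0.0000 continue  boundary S*=69.9567
step 2: (k=2,j=0): S=52.3809, (K−S)⁺=77.2091, hold=73.5313 ⇒ V=77.2091 exercise | (k=2,j=1): S=93.4300, (K−S)⁺=36.1600, hold=38.7658 ⇒ V=38.7658 continue | (k=2,j=2): S=166.6480, (K−S)⁺=0.0000, hold=9.3036 ⇒ V=9.3036 continue  boundary S*=52.3809
step 1: (k=1,j=0): S=69.9567, (K−S)⁺=59.6333, hold=57.1655 ⇒ V=59.6333 exercise | (k=1,j=1): S=124.7795, (K−S)⁺=4.8105, hold=23.9839 ⇒ V=23.9839 continue  boundary S*=69.9567
step 0: (k=0,j=0): S=93.4300, (K−S)⁺=36.1600, hold=41.3860 ⇒ V=41.3860 continue  boundary S*=-

price = 41.3860
boundary = - 69.9567 52.3809 69.9567
tree:
41.3860
59.6333 23.9839
77.2091 38.7658 9.3036
90.3693 59.6333 18.3417 0.0000
100.2230 77.2091 36.1600 0.0000 0.0000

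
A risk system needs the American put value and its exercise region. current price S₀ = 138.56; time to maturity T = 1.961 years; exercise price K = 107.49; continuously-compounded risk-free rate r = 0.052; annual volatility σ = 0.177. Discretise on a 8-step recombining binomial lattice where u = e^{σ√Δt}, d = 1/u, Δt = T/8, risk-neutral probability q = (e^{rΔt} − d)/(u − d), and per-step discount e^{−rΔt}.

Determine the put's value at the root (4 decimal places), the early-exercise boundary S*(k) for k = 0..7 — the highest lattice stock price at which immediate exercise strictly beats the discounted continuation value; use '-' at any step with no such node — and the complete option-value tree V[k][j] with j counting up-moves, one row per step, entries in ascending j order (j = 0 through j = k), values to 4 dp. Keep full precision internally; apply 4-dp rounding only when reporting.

price = 1.1255
boundary = - - - - - 89.4016 81.9006 89.4016
tree:
1.1255
2.0713 0.3816
3.7297 0.7692 0.0749
6.5401 1.5282 0.1691 0.0000
11.0995 2.9801 0.3817 0.0000 0.0000
18.0884 5.6674 0.8614 0.0000 0.0000 0.0000
25.5894 10.4026 1.9439 0.0000 0.0000 0.0000 0.0000
32.4611 18.0884 4.3869 0.0000 0.0000 0.0000 0.0000 0.0000
38.7562 25.5894 9.9003 0.0000 0.0000 0.0000 0.0000 0.0000 0.0000

params: Δt=0.24513 u=1.09159 d=0.91610 q=0.55120 e^(-rΔt)=0.98733
t_8 payoffs: 38.7562 25.5894 9.9003 0.0000 0.0000 0.0000 0.0000 0.0000 0.0000
t_7: node(7,0) S=75.0289 payoff=32.4611 vs cont=31.0997 → 32.4611 [stop]  node(7,1) S=89.4016 payoff=18.0884 vs cont=16.7269 → 18.0884 [stop]  node(7,2) S=106.5277 payoff=0.9623 vs cont=4.3869 → 4.3869 [wait]  node(7,3) S=126.9344 payoff=0.0000 vs cont=0.0000 → 0.0000 [wait]  node(7,4) S=151.2503 payoff=0.0000 vs cont=0.0000 → 0.0000 [wait]  node(7,5) S=180.2243 payoff=0.0000 vs cont=0.0000 → 0.0000 [wait]  node(7,6) S=214.7486 payoff=0.0000 vs cont=0.0000 → 0.0000 [wait]  node(7,7) S=255.8864 payoff=0.0000 vs cont=0.0000 → 0.0000 [wait]  ⇒ S*(7)=89.4016
t_6: node(6,0) S=81.9006 payoff=25.5894 vs cont=24.2280 → 25.5894 [stop]  node(6,1) S=97.5897 payoff=9.9003 vs cont=10.4026 → 10.4026 [wait]  node(6,2) S=116.2843 payoff=0.0000 vs cont=1.9439 → 1.9439 [wait]  node(6,3) S=138.5600 payoff=0.0000 vs cont=0.0000 → 0.0000 [wait]  node(6,4) S=165.1029 payoff=0.0000 vs cont=0.0000 → 0.0000 [wait]  node(6,5) S=196.7305 payoff=0.0000 vs cont=0.0000 → 0.0000 [wait]  node(6,6) S=234.4168 payoff=0.0000 vs cont=0.0000 → 0.0000 [wait]  ⇒ S*(6)=81.9006
t_5: node(5,0) S=89.4016 payoff=18.0884 vs cont=17.0003 → 18.0884 [stop]  node(5,1) S=106.5277 payoff=0.9623 vs cont=5.6674 → 5.6674 [wait]  node(5,2) S=126.9344 payoff=0.0000 vs cont=0.8614 → 0.8614 [wait]  node(5,3) S=151.2503 payoff=0.0000 vs cont=0.0000 → 0.0000 [wait]  node(5,4) S=180.2243 payoff=0.0000 vs cont=0.0000 → 0.0000 [wait]  node(5,5) S=214.7486 payoff=0.0000 vs cont=0.0000 → 0.0000 [wait]  ⇒ S*(5)=89.4016
t_4: node(4,0) S=97.5897 payoff=9.9003 vs cont=11.0995 → 11.0995 [wait]  node(4,1) S=116.2843 payoff=0.0000 vs cont=2.9801 → 2.9801 [wait]  node(4,2) S=138.5600 payoff=0.0000 vs cont=0.3817 → 0.3817 [wait]  node(4,3) S=165.1029 payoff=0.0000 vs cont=0.0000 → 0.0000 [wait]  node(4,4) S=196.7305 payoff=0.0000 vs cont=0.0000 → 0.0000 [wait]  ⇒ S*(4)=-
t_3: node(3,0) S=106.5277 payoff=0.9623 vs cont=6.5401 → 6.5401 [wait]  node(3,1) S=126.9344 payoff=0.0000 vs cont=1.5282 → 1.5282 [wait]  node(3,2) S=151.2503 payoff=0.0000 vs cont=0.1691 → 0.1691 [wait]  node(3,3) S=180.2243 payoff=0.0000 vs cont=0.0000 → 0.0000 [wait]  ⇒ S*(3)=-
t_2: node(2,0) S=116.2843 payoff=0.0000 vs cont=3.7297 → 3.7297 [wait]  node(2,1) S=138.5600 payoff=0.0000 vs cont=0.7692 → 0.7692 [wait]  node(2,2) S=165.1029 payoff=0.0000 vs cont=0.0749 → 0.0749 [wait]  ⇒ S*(2)=-
t_1: node(1,0) S=126.9344 payoff=0.0000 vs cont=2.0713 → 2.0713 [wait]  node(1,1) S=151.2503 payoff=0.0000 vs cont=0.3816 → 0.3816 [wait]  ⇒ S*(1)=-
t_0: node(0,0) S=138.5600 payoff=0.0000 vs cont=1.1255 → 1.1255 [wait]  ⇒ S*(0)=-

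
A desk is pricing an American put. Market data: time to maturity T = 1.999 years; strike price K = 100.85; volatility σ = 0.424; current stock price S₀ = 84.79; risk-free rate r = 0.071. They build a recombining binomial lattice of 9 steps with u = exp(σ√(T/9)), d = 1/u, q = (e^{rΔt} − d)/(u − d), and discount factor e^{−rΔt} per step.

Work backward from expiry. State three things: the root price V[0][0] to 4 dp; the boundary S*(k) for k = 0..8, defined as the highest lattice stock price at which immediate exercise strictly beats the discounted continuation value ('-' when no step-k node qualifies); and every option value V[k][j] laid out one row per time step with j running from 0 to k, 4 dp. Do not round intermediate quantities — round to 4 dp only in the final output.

price = 24.4112
boundary = - - 56.8563 46.5581 56.8563 46.5581 56.8563 69.4323 84.7900
tree:
24.4112
33.2591 15.9840
43.9937 23.1532 9.0326
54.2919 32.4944 14.1712 3.9712
62.7248 43.9937 21.5669 6.9250 1.0223
69.6303 54.2919 31.5799 11.8334 2.0353 0.0000
75.2850 62.7248 43.9937 19.6698 4.0520 0.0000 0.0000
79.9155 69.6303 54.2919 31.4177 8.0669 0.0000 0.0000 0.0000
83.7073 75.2850 62.7248 43.9937 16.0600 0.0000 0.0000 0.0000 0.0000
86.8123 79.9155 69.6303 54.2919 31.4177 0.0000 0.0000 0.0000 0.0000 0.0000

Δt=0.22211  u=1.22119  d=0.81887  q=0.48972  discount=0.98435
step 9 (expiry): payoffs max(K−S,0) = 86.8123 79.9155 69.6303 54.2919 31.4177 0.0000 0.0000 0.0000 0.0000 0.0000
step 8: (k=8,j=0): S=17.1427, (K−S)⁺=83.7073, hold=82.1294 ⇒ V=83.7073 exercise | (k=8,j=1): S=25.5650, (K−S)⁺=75.2850, hold=73.7071 ⇒ V=75.2850 exercise | (k=8,j=2): S=38.1252, (K−S)⁺=62.7248, hold=61.1469 ⇒ V=62.7248 exercise | (k=8,j=3): S=56.8563, (K−S)⁺=43.9937, hold=42.4158 ⇒ V=43.9937 exercise | (k=8,j=4): S=84.7900, (K−S)⁺=16.0600, hold=15.7811 ⇒ V=16.0600 exercise | (k=8,j=5): S=126.4477, (K−S)⁺=0.0000, hold=0.0000 ⇒ V=0.0000 continue | (k=8,j=6): S=188.5720, (K−S)⁺=0.0000, hold=0.0000 ⇒ V=0.0000 continue | (k=8,j=7): S=281.2182, (K−S)⁺=0.0000, hold=0.0000 ⇒ V=0.0000 continue | (k=8,j=8): S=419.3819, (K−S)⁺=0.0000, hold=0.0000 ⇒ V=0.0000 continue  boundary S*=84.7900
step 7: (k=7,j=0): S=20.9345, (K−S)⁺=79.9155, hold=78.3376 ⇒ V=79.9155 exercise | (k=7,j=1): S=31.2197, (K−S)⁺=69.6303, hold=68.0524 ⇒ V=69.6303 exercise | (k=7,j=2): S=46.5581, (K−S)⁺=54.2919, hold=52.7140 ⇒ V=54.2919 exercise | (k=7,j=3): S=69.4323, (K−S)⁺=31.4177, hold=29.8398 ⇒ V=31.4177 exercise | (k=7,j=4): S=103.5447, (K−S)⁺=0.0000, hold=8.0669 ⇒ V=8.0669 continue | (k=7,j=5): S=154.4166, (K−S)⁺=0.0000, hold=0.0000 ⇒ V=0.0000 continue | (k=7,j=6): S=230.2822, (K−S)⁺=0.0000, hold=0.0000 ⇒ V=0.0000 continue | (k=7,j=7): S=343.4208, (K−S)⁺=0.0000, hold=0.0000 ⇒ V=0.0000 continue  boundary S*=69.4323
step 6: (k=6,j=0): S=25.5650, (K−S)⁺=75.2850, hold=73.7071 ⇒ V=75.2850 exercise | (k=6,j=1): S=38.1252, (K−S)⁺=62.7248, hold=61.1469 ⇒ V=62.7248 exercise | (k=6,j=2): S=56.8563, (K−S)⁺=43.9937, hold=42.4158 ⇒ V=43.9937 exercise | (k=6,j=3): S=84.7900, (K−S)⁺=16.0600, hold=19.6698 ⇒ V=19.6698 continue | (k=6,j=4): S=126.4477, (K−S)⁺=0.0000, hold=4.0520 ⇒ V=4.0520 continue | (k=6,j=5): S=188.5720, (K−S)⁺=0.0000, hold=0.0000 ⇒ V=0.0000 continue | (k=6,j=6): S=281.2182, (K−S)⁺=0.0000, hold=0.0000 ⇒ V=0.0000 continue  boundary S*=56.8563
step 5: (k=5,j=0): S=31.2197, (K−S)⁺=69.6303, hold=68.0524 ⇒ V=69.6303 exercise | (k=5,j=1): S=46.5581, (K−S)⁺=54.2919, hold=52.7140 ⇒ V=54.2919 exercise | (k=5,j=2): S=69.4323, (K−S)⁺=31.4177, hold=31.5799 ⇒ V=31.5799 continue | (k=5,j=3): S=103.5447, (K−S)⁺=0.0000, hold=11.8334 ⇒ V=11.8334 continue | (k=5,j=4): S=154.4166, (K−S)⁺=0.0000, hold=2.0353 ⇒ V=2.0353 continue | (k=5,j=5): S=230.2822, (K−S)⁺=0.0000, hold=0.0000 ⇒ V=0.0000 continue  boundary S*=46.5581
step 4: (k=4,j=0): S=38.1252, (K−S)⁺=62.7248, hold=61.1469 ⇒ V=62.7248 exercise | (k=4,j=1): S=56.8563, (K−S)⁺=43.9937, hold=42.4940 ⇒ V=43.9937 exercise | (k=4,j=2): S=84.7900, (K−S)⁺=16.0600, hold=21.5669 ⇒ V=21.5669 continue | (k=4,j=3): S=126.4477, (K−S)⁺=0.0000, hold=6.9250 ⇒ V=6.9250 continue | (k=4,j=4): S=188.5720, (K−S)⁺=0.0000, hold=1.0223 ⇒ V=1.0223 continue  boundary S*=56.8563
step 3: (k=3,j=0): S=46.5581, (K−S)⁺=54.2919, hold=52.7140 ⇒ V=54.2919 exercise | (k=3,j=1): S=69.4323, (K−S)⁺=31.4177, hold=32.4944 ⇒ V=32.4944 continue | (k=3,j=2): S=103.5447, (K−S)⁺=0.0000, hold=14.1712 ⇒ V=14.1712 continue | (k=3,j=3): S=154.4166, (K−S)⁺=0.0000, hold=3.9712 ⇒ V=3.9712 continue  boundary S*=46.5581
step 2: (k=2,j=0): S=56.8563, (K−S)⁺=43.9937, hold=42.9348 ⇒ V=43.9937 exercise | (k=2,j=1): S=84.7900, (K−S)⁺=16.0600, hold=23.1532 ⇒ V=23.1532 continue | (k=2,j=2): S=126.4477, (K−S)⁺=0.0000, hold=9.0326 ⇒ V=9.0326 continue  boundary S*=56.8563
step 1: (k=1,j=0): S=69.4323, (K−S)⁺=31.4177, hold=33.2591 ⇒ V=33.2591 continue | (k=1,j=1): S=103.5447, (K−S)⁺=0.0000, hold=15.9840 ⇒ V=15.9840 continue  boundary S*=-
step 0: (k=0,j=0): S=84.7900, (K−S)⁺=16.0600, hold=24.4112 ⇒ V=24.4112 continue  boundary S*=-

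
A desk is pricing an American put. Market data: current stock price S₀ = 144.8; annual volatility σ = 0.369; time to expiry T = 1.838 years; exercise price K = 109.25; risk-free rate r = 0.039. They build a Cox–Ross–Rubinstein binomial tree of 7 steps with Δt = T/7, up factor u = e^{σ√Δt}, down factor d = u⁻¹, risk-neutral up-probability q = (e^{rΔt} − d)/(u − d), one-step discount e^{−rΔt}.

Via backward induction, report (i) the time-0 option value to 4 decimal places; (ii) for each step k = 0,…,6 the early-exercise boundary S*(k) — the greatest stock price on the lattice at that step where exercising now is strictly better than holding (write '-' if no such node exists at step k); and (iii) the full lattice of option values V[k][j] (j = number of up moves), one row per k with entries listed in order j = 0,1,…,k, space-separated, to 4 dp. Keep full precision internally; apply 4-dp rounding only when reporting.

price = 8.8335
boundary = - - - - 67.9672 56.2577 67.9672
tree:
8.8335
13.6328 3.8222
20.4666 6.5197 0.9809
29.6935 10.9068 1.9055 0.0000
41.2828 17.7715 3.7017 0.0000 0.0000
52.9923 27.8871 7.1909 0.0000 0.0000 0.0000
62.6844 41.2828 13.9690 0.0000 0.0000 0.0000 0.0000
70.7068 52.9923 27.1361 0.0000 0.0000 0.0000 0.0000 0.0000

params: Δt=0.26257 u=1.20814 d=0.82772 q=0.47993 e^(-rΔt)=0.98981
t_7 payoffs: 70.7068 52.9923 27.1361 0.0000 0.0000 0.0000 0.0000 0.0000
t_6: node(6,0) S=46.5656 payoff=62.6844 vs cont=61.5714 → 62.6844 [stop]  node(6,1) S=67.9672 payoff=41.2828 vs cont=40.1697 → 41.2828 [stop]  node(6,2) S=99.2051 payoff=10.0449 vs cont=13.9690 → 13.9690 [wait]  node(6,3) S=144.8000 payoff=0.0000 vs cont=0.0000 → 0.0000 [wait]  node(6,4) S=211.3504 payoff=0.0000 vs cont=0.0000 → 0.0000 [wait]  node(6,5) S=308.4875 payoff=0.0000 vs cont=0.0000 → 0.0000 [wait]  node(6,6) S=450.2690 payoff=0.0000 vs cont=0.0000 → 0.0000 [wait]  ⇒ S*(6)=67.9672
t_5: node(5,0) S=56.2577 payoff=52.9923 vs cont=51.8792 → 52.9923 [stop]  node(5,1) S=82.1139 payoff=27.1361 vs cont=27.8871 → 27.8871 [wait]  node(5,2) S=119.8537 payoff=0.0000 vs cont=7.1909 → 7.1909 [wait]  node(5,3) S=174.9387 payoff=0.0000 vs cont=0.0000 → 0.0000 [wait]  node(5,4) S=255.3409 payoff=0.0000 vs cont=0.0000 → 0.0000 [wait]  node(5,5) S=372.6961 payoff=0.0000 vs cont=0.0000 → 0.0000 [wait]  ⇒ S*(5)=56.2577
t_4: node(4,0) S=67.9672 payoff=41.2828 vs cont=40.5265 → 41.2828 [stop]  node(4,1) S=99.2051 payoff=10.0449 vs cont=17.7715 → 17.7715 [wait]  node(4,2) S=144.8000 payoff=0.0000 vs cont=3.7017 → 3.7017 [wait]  node(4,3) S=211.3504 payoff=0.0000 vs cont=0.0000 → 0.0000 [wait]  node(4,4) S=308.4875 payoff=0.0000 vs cont=0.0000 → 0.0000 [wait]  ⇒ S*(4)=67.9672
t_3: node(3,0) S=82.1139 payoff=27.1361 vs cont=29.6935 → 29.6935 [wait]  node(3,1) S=119.8537 payoff=0.0000 vs cont=10.9068 → 10.9068 [wait]  node(3,2) S=174.9387 payoff=0.0000 vs cont=1.9055 → 1.9055 [wait]  node(3,3) S=255.3409 payoff=0.0000 vs cont=0.0000 → 0.0000 [wait]  ⇒ S*(3)=-
t_2: node(2,0) S=99.2051 payoff=10.0449 vs cont=20.4666 → 20.4666 [wait]  node(2,1) S=144.8000 payoff=0.0000 vs cont=6.5197 → 6.5197 [wait]  node(2,2) S=211.3504 payoff=0.0000 vs cont=0.9809 → 0.9809 [wait]  ⇒ S*(2)=-
t_1: node(1,0) S=119.8537 payoff=0.0000 vs cont=13.6328 → 13.6328 [wait]  node(1,1) S=174.9387 payoff=0.0000 vs cont=3.8222 → 3.8222 [wait]  ⇒ S*(1)=-
t_0: node(0,0) S=144.8000 payoff=0.0000 vs cont=8.8335 → 8.8335 [wait]  ⇒ S*(0)=-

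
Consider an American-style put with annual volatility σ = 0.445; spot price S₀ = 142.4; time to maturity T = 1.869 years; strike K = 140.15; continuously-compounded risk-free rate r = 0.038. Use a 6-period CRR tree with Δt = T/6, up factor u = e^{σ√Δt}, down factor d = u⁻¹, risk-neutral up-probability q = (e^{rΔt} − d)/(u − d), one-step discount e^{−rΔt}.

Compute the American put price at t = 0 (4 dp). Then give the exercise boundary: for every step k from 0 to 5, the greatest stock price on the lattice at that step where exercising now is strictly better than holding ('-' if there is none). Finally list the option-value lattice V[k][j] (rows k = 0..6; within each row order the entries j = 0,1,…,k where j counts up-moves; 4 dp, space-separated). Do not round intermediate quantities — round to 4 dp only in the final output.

price = 27.3849
boundary = - - - 67.5959 86.6530 111.0828
tree:
27.3849
39.4601 14.0265
54.7849 22.6280 4.3696
72.5541 35.5009 8.2179 0.0000
87.4201 53.4970 15.4555 0.0000 0.0000
99.0167 72.5541 29.0672 0.0000 0.0000 0.0000
108.0629 87.4201 53.4970 0.0000 0.0000 0.0000 0.0000

params: Δt=0.31150 u=1.28193 d=0.78008 q=0.46195 e^(-rΔt)=0.98823
t_6 payoffs: 108.0629 87.4201 53.4970 0.0000 0.0000 0.0000 0.0000
t_5: node(5,0) S=41.1333 payoff=99.0167 vs cont=97.3675 → 99.0167 [stop]  node(5,1) S=67.5959 payoff=72.5541 vs cont=70.9049 → 72.5541 [stop]  node(5,2) S=111.0828 payoff=29.0672 vs cont=28.4452 → 29.0672 [stop]  node(5,3) S=182.5464 payoff=0.0000 vs cont=0.0000 → 0.0000 [wait]  node(5,4) S=299.9851 payoff=0.0000 vs cont=0.0000 → 0.0000 [wait]  node(5,5) S=492.9763 payoff=0.0000 vs cont=0.0000 → 0.0000 [wait]  ⇒ S*(5)=111.0828
t_4: node(4,0) S=52.7299 payoff=87.4201 vs cont=85.7709 → 87.4201 [stop]  node(4,1) S=86.6530 payoff=53.4970 vs cont=51.8478 → 53.4970 [stop]  node(4,2) S=142.4000 payoff=0.0000 vs cont=15.4555 → 15.4555 [wait]  node(4,3) S=234.0111 payoff=0.0000 vs cont=0.0000 → 0.0000 [wait]  node(4,4) S=384.5589 payoff=0.0000 vs cont=0.0000 → 0.0000 [wait]  ⇒ S*(4)=86.6530
t_3: node(3,0) S=67.5959 payoff=72.5541 vs cont=70.9049 → 72.5541 [stop]  node(3,1) S=111.0828 payoff=29.0672 vs cont=35.5009 → 35.5009 [wait]  node(3,2) S=182.5464 payoff=0.0000 vs cont=8.2179 → 8.2179 [wait]  node(3,3) S=299.9851 payoff=0.0000 vs cont=0.0000 → 0.0000 [wait]  ⇒ S*(3)=67.5959
t_2: node(2,0) S=86.6530 payoff=53.4970 vs cont=54.7849 → 54.7849 [wait]  node(2,1) S=142.4000 payoff=0.0000 vs cont=22.6280 → 22.6280 [wait]  node(2,2) S=234.0111 payoff=0.0000 vs cont=4.3696 → 4.3696 [wait]  ⇒ S*(2)=-
t_1: node(1,0) S=111.0828 payoff=29.0672 vs cont=39.4601 → 39.4601 [wait]  node(1,1) S=182.5464 payoff=0.0000 vs cont=14.0265 → 14.0265 [wait]  ⇒ S*(1)=-
t_0: node(0,0) S=142.4000 payoff=0.0000 vs cont=27.3849 → 27.3849 [wait]  ⇒ S*(0)=-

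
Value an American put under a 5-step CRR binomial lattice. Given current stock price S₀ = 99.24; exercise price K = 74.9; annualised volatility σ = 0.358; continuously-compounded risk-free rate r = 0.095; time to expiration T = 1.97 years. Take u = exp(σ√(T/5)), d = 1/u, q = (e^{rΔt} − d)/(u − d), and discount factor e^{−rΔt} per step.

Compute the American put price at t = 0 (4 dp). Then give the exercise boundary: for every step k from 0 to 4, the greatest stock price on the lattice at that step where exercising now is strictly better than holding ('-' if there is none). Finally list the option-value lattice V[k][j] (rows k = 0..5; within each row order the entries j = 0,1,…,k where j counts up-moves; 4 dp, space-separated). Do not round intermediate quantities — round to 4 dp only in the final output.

price = 3.9433
boundary = - - - 50.5720 63.3144
tree:
3.9433
7.4595 1.0874
13.7350 2.3928 0.0000
24.3280 5.2652 0.0000 0.0000
34.5059 11.5856 0.0000 0.0000 0.0000
42.6355 24.3280 0.0000 0.0000 0.0000 0.0000

Δt=0.39400  u=1.25197  d=0.79874  q=0.52821  discount=0.96326
step 5 (expiry): payoffs max(K−S,0) = 42.6355 24.3280 0.0000 0.0000 0.0000 0.0000
step 4: (k=4,j=0): S=40.3941, (K−S)⁺=34.5059, hold=31.7542 ⇒ V=34.5059 exercise | (k=4,j=1): S=63.3144, (K−S)⁺=11.5856, hold=11.0561 ⇒ V=11.5856 exercise | (k=4,j=2): S=99.2400, (K−S)⁺=0.0000, hold=0.0000 ⇒ V=0.0000 continue | (k=4,j=3): S=155.5505, (K−S)⁺=0.0000, hold=0.0000 ⇒ V=0.0000 continue | (k=4,j=4): S=243.8124, (K−S)⁺=0.0000, hold=0.0000 ⇒ V=0.0000 continue  boundary S*=63.3144
step 3: (k=3,j=0): S=50.5720, (K−S)⁺=24.3280, hold=21.5763 ⇒ V=24.3280 exercise | (k=3,j=1): S=79.2674, (K−S)⁺=0.0000, hold=5.2652 ⇒ V=5.2652 continue | (k=3,j=2): S=124.2450, (K−S)⁺=0.0000, hold=0.0000 ⇒ V=0.0000 continue | (k=3,j=3): S=194.7438, (K−S)⁺=0.0000, hold=0.0000 ⇒ V=0.0000 continue  boundary S*=50.5720
step 2: (k=2,j=0): S=63.3144, (K−S)⁺=11.5856, hold=13.7350 ⇒ V=13.7350 continue | (k=2,j=1): S=99.2400, (K−S)⁺=0.0000, hold=2.3928 ⇒ V=2.3928 continue | (k=2,j=2): S=155.5505, (K−S)⁺=0.0000, hold=0.0000 ⇒ V=0.0000 continue  boundary S*=-
step 1: (k=1,j=0): S=79.2674, (K−S)⁺=0.0000, hold=7.4595 ⇒ V=7.4595 continue | (k=1,j=1): S=124.2450, (K−S)⁺=0.0000, hold=1.0874 ⇒ V=1.0874 continue  boundary S*=-
step 0: (k=0,j=0): S=99.2400, (K−S)⁺=0.0000, hold=3.9433 ⇒ V=3.9433 continue  boundary S*=-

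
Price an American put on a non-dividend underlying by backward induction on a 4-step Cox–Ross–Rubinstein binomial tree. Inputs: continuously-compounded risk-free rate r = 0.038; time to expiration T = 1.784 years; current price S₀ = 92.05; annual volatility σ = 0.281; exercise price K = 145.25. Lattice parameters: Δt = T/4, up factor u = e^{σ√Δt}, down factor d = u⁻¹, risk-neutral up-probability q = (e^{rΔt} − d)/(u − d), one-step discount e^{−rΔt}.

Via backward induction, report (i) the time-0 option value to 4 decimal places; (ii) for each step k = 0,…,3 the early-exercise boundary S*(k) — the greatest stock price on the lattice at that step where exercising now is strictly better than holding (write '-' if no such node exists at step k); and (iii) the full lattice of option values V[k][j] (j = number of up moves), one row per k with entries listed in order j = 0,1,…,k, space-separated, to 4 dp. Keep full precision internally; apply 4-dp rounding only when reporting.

params: Δt=0.44600 u=1.20642 d=0.82890 q=0.49850 e^(-rΔt)=0.98319
t_4 payoffs: 101.7966 82.0054 53.2000 11.2749 0.0000
t_3: node(3,0) S=52.4232 payoff=92.8268 vs cont=90.3858 → 92.8268 [stop]  node(3,1) S=76.2999 payoff=68.9501 vs cont=66.5092 → 68.9501 [stop]  node(3,2) S=111.0514 payoff=34.1986 vs cont=31.7577 → 34.1986 [stop]  node(3,3) S=161.6308 payoff=0.0000 vs cont=5.5594 → 5.5594 [wait]  ⇒ S*(3)=111.0514
t_2: node(2,0) S=63.2446 payoff=82.0054 vs cont=79.5644 → 82.0054 [stop]  node(2,1) S=92.0500 payoff=53.2000 vs cont=50.7590 → 53.2000 [stop]  node(2,2) S=133.9751 payoff=11.2749 vs cont=19.5873 → 19.5873 [wait]  ⇒ S*(2)=92.0500
t_1: node(1,0) S=76.2999 payoff=68.9501 vs cont=66.5092 → 68.9501 [stop]  node(1,1) S=111.0514 payoff=34.1986 vs cont=35.8317 → 35.8317 [wait]  ⇒ S*(1)=76.2999
t_0: node(0,0) S=92.0500 payoff=53.2000 vs cont=51.5595 → 53.2000 [stop]  ⇒ S*(0)=92.0500

price = 53.2000
boundary = 92.0500 76.2999 92.0500 111.0514
tree:
53.2000
68.9501 35.8317
82.0054 53.2000 19.5873
92.8268 68.9501 34.1986 5.5594
101.7966 82.0054 53.2000 11.2749 0.0000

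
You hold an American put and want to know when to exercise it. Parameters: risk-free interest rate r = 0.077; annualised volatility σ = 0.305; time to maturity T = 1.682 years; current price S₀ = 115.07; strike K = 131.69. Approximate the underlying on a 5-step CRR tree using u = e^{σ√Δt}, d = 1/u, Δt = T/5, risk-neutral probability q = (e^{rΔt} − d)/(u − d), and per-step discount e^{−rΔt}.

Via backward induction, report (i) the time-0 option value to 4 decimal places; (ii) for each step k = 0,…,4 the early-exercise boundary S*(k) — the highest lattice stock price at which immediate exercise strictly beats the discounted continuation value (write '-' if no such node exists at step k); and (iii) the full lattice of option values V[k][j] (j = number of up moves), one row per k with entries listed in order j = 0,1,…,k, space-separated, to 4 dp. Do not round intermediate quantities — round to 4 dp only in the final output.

price = 21.8516
boundary = - 96.4130 80.7809 96.4130 115.0700
tree:
21.8516
35.2770 11.0130
50.9091 20.0988 3.4908
64.0066 35.2770 7.6169 0.0000
74.9806 50.9091 16.6200 0.0000 0.0000
84.1752 64.0066 35.2770 0.0000 0.0000 0.0000

params: Δt=0.33640 u=1.19351 d=0.83786 q=0.52967 e^(-rΔt)=0.97443
t_5 payoffs: 84.1752 64.0066 35.2770 0.0000 0.0000 0.0000
t_4: node(4,0) S=56.7094 payoff=74.9806 vs cont=71.6132 → 74.9806 [stop]  node(4,1) S=80.7809 payoff=50.9091 vs cont=47.5418 → 50.9091 [stop]  node(4,2) S=115.0700 payoff=16.6200 vs cont=16.1675 → 16.6200 [stop]  node(4,3) S=163.9138 payoff=0.0000 vs cont=0.0000 → 0.0000 [wait]  node(4,4) S=233.4903 payoff=0.0000 vs cont=0.0000 → 0.0000 [wait]  ⇒ S*(4)=115.0700
t_3: node(3,0) S=67.6834 payoff=64.0066 vs cont=60.6393 → 64.0066 [stop]  node(3,1) S=96.4130 payoff=35.2770 vs cont=31.9097 → 35.2770 [stop]  node(3,2) S=137.3374 payoff=0.0000 vs cont=7.6169 → 7.6169 [wait]  node(3,3) S=195.6330 payoff=0.0000 vs cont=0.0000 → 0.0000 [wait]  ⇒ S*(3)=96.4130
t_2: node(2,0) S=80.7809 payoff=50.9091 vs cont=47.5418 → 50.9091 [stop]  node(2,1) S=115.0700 payoff=16.6200 vs cont=20.0988 → 20.0988 [wait]  node(2,2) S=163.9138 payoff=0.0000 vs cont=3.4908 → 3.4908 [wait]  ⇒ S*(2)=80.7809
t_1: node(1,0) S=96.4130 payoff=35.2770 vs cont=33.7052 → 35.2770 [stop]  node(1,1) S=137.3374 payoff=0.0000 vs cont=11.0130 → 11.0130 [wait]  ⇒ S*(1)=96.4130
t_0: node(0,0) S=115.0700 payoff=16.6200 vs cont=21.8516 → 21.8516 [wait]  ⇒ S*(0)=-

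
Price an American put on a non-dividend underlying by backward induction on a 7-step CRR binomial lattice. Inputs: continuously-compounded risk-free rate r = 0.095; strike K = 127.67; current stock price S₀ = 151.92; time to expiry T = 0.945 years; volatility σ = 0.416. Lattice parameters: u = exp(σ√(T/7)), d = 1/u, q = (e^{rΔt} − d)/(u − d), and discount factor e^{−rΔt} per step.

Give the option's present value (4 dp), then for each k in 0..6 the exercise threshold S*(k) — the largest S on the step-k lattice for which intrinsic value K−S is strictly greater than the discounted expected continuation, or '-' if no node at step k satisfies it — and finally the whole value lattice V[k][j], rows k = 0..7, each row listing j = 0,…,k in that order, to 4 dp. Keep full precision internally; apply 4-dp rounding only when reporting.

price = 8.4685
boundary = - - - - 82.4310 96.0443 111.9058
tree:
8.4685
13.6094 3.6244
21.2066 6.4791 0.9070
31.7727 11.3481 1.8519 0.0000
45.2390 19.3299 3.7812 0.0000 0.0000
56.9228 31.6257 7.7206 0.0000 0.0000 0.0000
66.9505 45.2390 15.7642 0.0000 0.0000 0.0000 0.0000
75.5569 56.9228 31.6257 0.0000 0.0000 0.0000 0.0000 0.0000

Δt=0.13500, u=1.16515, d=0.85826, q=0.50392, disc=e^(-rΔt)=0.98726
k=7 terminal: V=max(K-S,0) → 75.5569 56.9228 31.6257 0.0000 0.0000 0.0000 0.0000 0.0000
k=6: j=0 S=60.7195 intr=66.9505 cont=65.3236 V=66.9505[EX]; j=1 S=82.4310 intr=45.2390 cont=43.6121 V=45.2390[EX]; j=2 S=111.9058 intr=15.7642 cont=15.4889 V=15.7642[EX]; j=3 S=151.9200 intr=0.0000 cont=0.0000 V=0.0000[hold]; j=4 S=206.2420 intr=0.0000 cont=0.0000 V=0.0000[hold]; j=5 S=279.9880 intr=0.0000 cont=0.0000 V=0.0000[hold]; j=6 S=380.1033 intr=0.0000 cont=0.0000 V=0.0000[hold]  S*(6)=111.9058
k=5: j=0 S=70.7472 intr=56.9228 cont=55.2959 V=56.9228[EX]; j=1 S=96.0443 intr=31.6257 cont=29.9988 V=31.6257[EX]; j=2 S=130.3869 intr=0.0000 cont=7.7206 V=7.7206[hold]; j=3 S=177.0093 intr=0.0000 cont=0.0000 V=0.0000[hold]; j=4 S=240.3025 intr=0.0000 cont=0.0000 V=0.0000[hold]; j=5 S=326.2275 intr=0.0000 cont=0.0000 V=0.0000[hold]  S*(5)=96.0443
k=4: j=0 S=82.4310 intr=45.2390 cont=43.6121 V=45.2390[EX]; j=1 S=111.9058 intr=15.7642 cont=19.3299 V=19.3299[hold]; j=2 S=151.9200 intr=0.0000 cont=3.7812 V=3.7812[hold]; j=3 S=206.2420 intr=0.0000 cont=0.0000 V=0.0000[hold]; j=4 S=279.9880 intr=0.0000 cont=0.0000 V=0.0000[hold]  S*(4)=82.4310
k=3: j=0 S=96.0443 intr=31.6257 cont=31.7727 V=31.7727[hold]; j=1 S=130.3869 intr=0.0000 cont=11.3481 V=11.3481[hold]; j=2 S=177.0093 intr=0.0000 cont=1.8519 V=1.8519[hold]; j=3 S=240.3025 intr=0.0000 cont=0.0000 V=0.0000[hold]  S*(3)=-
k=2: j=0 S=111.9058 intr=15.7642 cont=21.2066 V=21.2066[hold]; j=1 S=151.9200 intr=0.0000 cont=6.4791 V=6.4791[hold]; j=2 S=206.2420 intr=0.0000 cont=0.9070 V=0.9070[hold]  S*(2)=-
k=1: j=0 S=130.3869 intr=0.0000 cont=13.6094 V=13.6094[hold]; j=1 S=177.0093 intr=0.0000 cont=3.6244 V=3.6244[hold]  S*(1)=-
k=0: j=0 S=151.9200 intr=0.0000 cont=8.4685 V=8.4685[hold]  S*(0)=-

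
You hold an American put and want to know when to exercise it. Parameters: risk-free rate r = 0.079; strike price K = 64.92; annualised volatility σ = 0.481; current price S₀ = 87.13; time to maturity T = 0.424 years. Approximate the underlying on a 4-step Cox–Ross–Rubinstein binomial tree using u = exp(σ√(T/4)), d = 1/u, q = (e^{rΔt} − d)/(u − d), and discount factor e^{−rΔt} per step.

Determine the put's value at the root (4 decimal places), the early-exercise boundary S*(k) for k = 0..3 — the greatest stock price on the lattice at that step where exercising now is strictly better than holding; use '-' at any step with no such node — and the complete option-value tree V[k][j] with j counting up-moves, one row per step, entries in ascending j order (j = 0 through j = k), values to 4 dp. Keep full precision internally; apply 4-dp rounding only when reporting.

price = 1.6028
boundary = - - - 54.4670
tree:
1.6028
3.0026 0.1599
5.6103 0.3147 0.0000
10.4530 0.6194 0.0000 0.0000
18.3483 1.2192 0.0000 0.0000 0.0000

Δt=0.10600  u=1.16953  d=0.85504  q=0.48767  discount=0.99166
step 4 (expiry): payoffs max(K−S,0) = 18.3483 1.2192 0.0000 0.0000 0.0000
step 3: (k=3,j=0): S=54.4670, (K−S)⁺=10.4530, hold=9.9117 ⇒ V=10.4530 exercise | (k=3,j=1): S=74.5000, (K−S)⁺=0.0000, hold=0.6194 ⇒ V=0.6194 continue | (k=3,j=2): S=101.9012, (K−S)⁺=0.0000, hold=0.0000 ⇒ V=0.0000 continue | (k=3,j=3): S=139.3806, (K−S)⁺=0.0000, hold=0.0000 ⇒ V=0.0000 continue  boundary S*=54.4670
step 2: (k=2,j=0): S=63.7008, (K−S)⁺=1.2192, hold=5.6103 ⇒ V=5.6103 continue | (k=2,j=1): S=87.1300, (K−S)⁺=0.0000, hold=0.3147 ⇒ V=0.3147 continue | (k=2,j=2): S=119.1765, (K−S)⁺=0.0000, hold=0.0000 ⇒ V=0.0000 continue  boundary S*=-
step 1: (k=1,j=0): S=74.5000, (K−S)⁺=0.0000, hold=3.0026 ⇒ V=3.0026 continue | (k=1,j=1): S=101.9012, (K−S)⁺=0.0000, hold=0.1599 ⇒ V=0.1599 continue  boundary S*=-
step 0: (k=0,j=0): S=87.1300, (K−S)⁺=0.0000, hold=1.6028 ⇒ V=1.6028 continue  boundary S*=-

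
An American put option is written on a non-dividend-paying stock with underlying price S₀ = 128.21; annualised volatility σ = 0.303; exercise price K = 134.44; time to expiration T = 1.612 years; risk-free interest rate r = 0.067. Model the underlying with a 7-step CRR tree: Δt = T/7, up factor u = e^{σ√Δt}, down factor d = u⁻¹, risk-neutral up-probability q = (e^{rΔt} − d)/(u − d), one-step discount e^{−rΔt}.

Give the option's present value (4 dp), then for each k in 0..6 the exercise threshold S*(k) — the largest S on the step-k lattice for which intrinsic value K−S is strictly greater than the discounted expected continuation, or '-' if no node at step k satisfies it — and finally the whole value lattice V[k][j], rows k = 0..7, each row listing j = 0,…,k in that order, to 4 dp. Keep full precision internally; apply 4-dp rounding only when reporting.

params: Δt=0.23029 u=1.15651 d=0.86467 q=0.51699 e^(-rΔt)=0.98469
t_7 payoffs: 88.1076 72.4700 51.5547 23.5803 0.0000 0.0000 0.0000 0.0000
t_6: node(6,0) S=53.5838 payoff=80.8562 vs cont=78.7979 → 80.8562 [stop]  node(6,1) S=71.6687 payoff=62.7713 vs cont=60.7129 → 62.7713 [stop]  node(6,2) S=95.8574 payoff=38.5826 vs cont=36.5242 → 38.5826 [stop]  node(6,3) S=128.2100 payoff=6.2300 vs cont=11.2151 → 11.2151 [wait]  node(6,4) S=171.4818 payoff=0.0000 vs cont=0.0000 → 0.0000 [wait]  node(6,5) S=229.3583 payoff=0.0000 vs cont=0.0000 → 0.0000 [wait]  node(6,6) S=306.7684 payoff=0.0000 vs cont=0.0000 → 0.0000 [wait]  ⇒ S*(6)=95.8574
t_5: node(5,0) S=61.9700 payoff=72.4700 vs cont=70.4117 → 72.4700 [stop]  node(5,1) S=82.8853 payoff=51.5547 vs cont=49.4963 → 51.5547 [stop]  node(5,2) S=110.8597 payoff=23.5803 vs cont=24.0597 → 24.0597 [wait]  node(5,3) S=148.2757 payoff=0.0000 vs cont=5.3340 → 5.3340 [wait]  node(5,4) S=198.3199 payoff=0.0000 vs cont=0.0000 → 0.0000 [wait]  node(5,5) S=265.2543 payoff=0.0000 vs cont=0.0000 → 0.0000 [wait]  ⇒ S*(5)=82.8853
t_4: node(4,0) S=71.6687 payoff=62.7713 vs cont=60.7129 → 62.7713 [stop]  node(4,1) S=95.8574 payoff=38.5826 vs cont=36.7683 → 38.5826 [stop]  node(4,2) S=128.2100 payoff=6.2300 vs cont=14.1585 → 14.1585 [wait]  node(4,3) S=171.4818 payoff=0.0000 vs cont=2.5369 → 2.5369 [wait]  node(4,4) S=229.3583 payoff=0.0000 vs cont=0.0000 → 0.0000 [wait]  ⇒ S*(4)=95.8574
t_3: node(3,0) S=82.8853 payoff=51.5547 vs cont=49.4963 → 51.5547 [stop]  node(3,1) S=110.8597 payoff=23.5803 vs cont=25.5581 → 25.5581 [wait]  node(3,2) S=148.2757 payoff=0.0000 vs cont=8.0255 → 8.0255 [wait]  node(3,3) S=198.3199 payoff=0.0000 vs cont=1.2066 → 1.2066 [wait]  ⇒ S*(3)=82.8853
t_2: node(2,0) S=95.8574 payoff=38.5826 vs cont=37.5311 → 38.5826 [stop]  node(2,1) S=128.2100 payoff=6.2300 vs cont=16.2413 → 16.2413 [wait]  node(2,2) S=171.4818 payoff=0.0000 vs cont=4.4313 → 4.4313 [wait]  ⇒ S*(2)=95.8574
t_1: node(1,0) S=110.8597 payoff=23.5803 vs cont=26.6184 → 26.6184 [wait]  node(1,1) S=148.2757 payoff=0.0000 vs cont=9.9804 → 9.9804 [wait]  ⇒ S*(1)=-
t_0: node(0,0) S=128.2100 payoff=6.2300 vs cont=17.7409 → 17.7409 [wait]  ⇒ S*(0)=-

price = 17.7409
boundary = - - 95.8574 82.8853 95.8574 82.8853 95.8574
tree:
17.7409
26.6184 9.9804
38.5826 16.2413 4.4313
51.5547 25.5581 8.0255 1.2066
62.7713 38.5826 14.1585 2.5369 0.0000
72.4700 51.5547 24.0597 5.3340 0.0000 0.0000
80.8562 62.7713 38.5826 11.2151 0.0000 0.0000 0.0000
88.1076 72.4700 51.5547 23.5803 0.0000 0.0000 0.0000 0.0000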